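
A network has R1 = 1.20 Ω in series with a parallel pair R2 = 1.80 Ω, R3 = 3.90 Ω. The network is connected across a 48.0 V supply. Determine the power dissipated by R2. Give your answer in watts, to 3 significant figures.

Replace R2 and R3 with their parallel equivalent so the circuit becomes R1 in series with R_p.
R_p = (1.80×3.90)/(1.80+3.90) = 1.232 Ω
R_total = 1.20 + 1.232 = 2.432 Ω
I = V / R_total = 48.0 / 2.432 = 19.74 A
Voltage across the parallel pair: V_p = I × R_p = 19.74 × 1.232 = 24.31 V
R2 sees V_p directly, so P = V_p² / R2.
P_R2 = (24.31)² / 1.80 = 328.4 W

328 W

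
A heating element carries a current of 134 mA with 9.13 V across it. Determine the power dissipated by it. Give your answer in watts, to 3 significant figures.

1.22 W

V and I are known directly — P = V I, no intermediate step needed.
P = 9.13 V × 0.1340 A = 1.223 W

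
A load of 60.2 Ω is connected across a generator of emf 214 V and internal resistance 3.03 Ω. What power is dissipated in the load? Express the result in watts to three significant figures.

Load and internal resistance form a series loop — compute the loop current, then the load power via I²R.
I = ε / (r + R) = 214 / (3.03 + 60.2) = 3.384 A
P_load = I² R = (3.384)² × 60.2 = 689.6 W

690 W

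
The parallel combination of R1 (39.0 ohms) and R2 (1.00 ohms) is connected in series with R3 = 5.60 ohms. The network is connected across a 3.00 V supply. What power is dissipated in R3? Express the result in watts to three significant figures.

Reduce the parallel combination to a single R_p; the circuit then becomes R_p in series with the remaining resistor.
R_p = (39.0×1.00)/(39.0+1.00) = 0.9750 Ω
R_total = R_p + 5.60 = 0.9750 + 5.60 = 6.575 Ω
I = V / R_total = 3.00 / 6.575 = 0.4563 A
R3 carries the full series current, so P = I²R.
P_R3 = (0.4563)² × 5.60 = 1.166 W

1.17 W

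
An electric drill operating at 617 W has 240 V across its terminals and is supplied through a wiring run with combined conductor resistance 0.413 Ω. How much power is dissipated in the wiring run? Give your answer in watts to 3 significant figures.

The wiring run is a series resistance carrying the load current; its dissipation is I²R_line.
I = P / V = 617 / 240 = 2.571 A through the wiring run.
P_line = I² R_line = (2.571)² × 0.413 = 2.730 W

2.73 W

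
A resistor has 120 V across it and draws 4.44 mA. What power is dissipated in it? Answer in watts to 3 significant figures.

V and I are known directly — P = V I, no intermediate step needed.
P = 120 V × 0.004440 A = 0.5328 W

0.533 W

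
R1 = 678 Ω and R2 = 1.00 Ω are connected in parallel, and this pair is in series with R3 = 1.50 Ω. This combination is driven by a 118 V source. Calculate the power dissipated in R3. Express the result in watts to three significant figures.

3350 W

Collapse the R1‖R2 pair into one equivalent R_p; then R_p and R3 form a series string.
R_p = (678×1.00)/(678+1.00) = 0.9985 Ω
R_total = R_p + 1.50 = 0.9985 + 1.50 = 2.499 Ω
I = V / R_total = 118 / 2.499 = 47.23 A
All the supply current flows through R3; use P = I²R3.
P_R3 = (47.23)² × 1.50 = 3346 W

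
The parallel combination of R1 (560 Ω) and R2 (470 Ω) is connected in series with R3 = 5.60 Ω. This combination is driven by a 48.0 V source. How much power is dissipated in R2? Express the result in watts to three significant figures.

4.69 W

Combine R1 and R2 into their parallel equivalent first, reducing the network to two series resistors.
R_p = (560×470)/(560+470) = 255.5 Ω
R_total = R_p + 5.60 = 255.5 + 5.60 = 261.1 Ω
I = V / R_total = 48.0 / 261.1 = 0.1838 A
Voltage across the parallel pair: V_p = I × R_p = 0.1838 × 255.5 = 46.97 V
R2 has V_p across it, so P = V_p²/R2.
P_R2 = (46.97)² / 470 = 4.694 W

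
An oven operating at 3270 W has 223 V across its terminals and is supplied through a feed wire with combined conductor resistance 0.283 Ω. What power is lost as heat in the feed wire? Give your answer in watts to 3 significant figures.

The feed wire and load are in series, so the same current flows in both; the loss is I²R_line.
I = P / V = 3270 / 223 = 14.66 A through the feed wire.
P_line = I² R_line = (14.66)² × 0.283 = 60.85 W

60.9 W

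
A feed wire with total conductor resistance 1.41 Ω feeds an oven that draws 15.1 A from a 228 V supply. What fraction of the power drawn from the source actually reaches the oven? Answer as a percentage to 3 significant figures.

90.7 %

The feed wire carries the full 15.1 A.
P_line = I² R_line = (15.10)² × 1.41 = 321.5 W
P_source = V I = 228 × 15.10 = 3443 W; P_load = 3121 W
η = P_load / P_source = 3121 / 3443 = 0.9066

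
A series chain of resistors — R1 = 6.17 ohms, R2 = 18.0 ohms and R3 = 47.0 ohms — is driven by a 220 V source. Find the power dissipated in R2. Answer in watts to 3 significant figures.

In a series string the same current flows through every resistor — find that current, then P = I²R for the one we want.
R_total = 6.17 + 18.0 + 47.0 = 71.17 Ω
I = V / R_total = 220 / 71.17 = 3.091 A
P_R2 = I² × R2 = (3.091)² × 18.0 = 172.0 W

172 W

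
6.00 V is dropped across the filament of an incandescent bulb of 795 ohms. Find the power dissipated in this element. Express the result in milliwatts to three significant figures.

With V across and R both known, P = V²/R gives the dissipation directly.
P = (6.00 V)² / 795 Ω = 0.04528 W

45.3 mW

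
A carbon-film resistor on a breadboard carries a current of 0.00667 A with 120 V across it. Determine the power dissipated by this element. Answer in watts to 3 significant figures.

0.800 W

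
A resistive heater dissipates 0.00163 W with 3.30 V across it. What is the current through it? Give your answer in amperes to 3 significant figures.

0.000494 A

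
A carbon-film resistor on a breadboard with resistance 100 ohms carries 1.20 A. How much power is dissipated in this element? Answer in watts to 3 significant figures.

The current through and the resistance of the element are both given; use P = I²R.
P = (1.200 A)² × 100 Ω = 144.0 W

144 W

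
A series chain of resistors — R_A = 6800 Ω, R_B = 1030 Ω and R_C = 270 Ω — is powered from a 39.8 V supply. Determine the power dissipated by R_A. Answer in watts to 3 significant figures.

Since the resistors are in series they all carry the loop current I = V/R_total; the power in any one is I²R.
R_total = 6800 + 1030 + 270 = 8100 Ω
I = V / R_total = 39.8 / 8100 = 0.004914 A
P_R_A = I² × R_A = (0.004914)² × 6800 = 0.1642 W

0.164 W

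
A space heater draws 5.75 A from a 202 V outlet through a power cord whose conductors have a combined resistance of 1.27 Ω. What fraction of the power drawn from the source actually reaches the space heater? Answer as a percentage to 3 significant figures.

The power cord carries the full 5.75 A.
P_line = I² R_line = (5.750)² × 1.27 = 41.99 W
P_source = V I = 202 × 5.750 = 1162 W; P_load = 1120 W
η = P_load / P_source = 1120 / 1162 = 0.9638

96.4 %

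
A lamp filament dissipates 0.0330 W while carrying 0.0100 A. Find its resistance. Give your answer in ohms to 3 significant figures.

From P = V I = I²R = V²/R, with the two given quantities we get R = P / I².
R = 0.0330 / (0.01000)² = 330.0 Ω

330 Ω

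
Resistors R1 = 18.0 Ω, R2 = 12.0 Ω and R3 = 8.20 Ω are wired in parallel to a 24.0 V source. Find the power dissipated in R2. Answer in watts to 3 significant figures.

Each parallel branch sees the full supply voltage, so P = V²/R applies directly to the target branch.
P_R2 = V² / R2 = (24.0)² / 12.0 Ω = 48.00 W

48.0 W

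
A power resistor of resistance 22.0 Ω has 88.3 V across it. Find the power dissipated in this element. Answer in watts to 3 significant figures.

V and R are stated; P = V²/R avoids computing the current.
P = (88.3 V)² / 22.0 Ω = 354.4 W

354 W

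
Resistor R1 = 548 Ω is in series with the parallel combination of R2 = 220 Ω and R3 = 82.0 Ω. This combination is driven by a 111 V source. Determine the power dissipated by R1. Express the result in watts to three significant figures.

18.3 W

Collapse R2‖R3 to a single equivalent, reducing the network to two series elements.
R_p = (220×82.0)/(220+82.0) = 59.74 Ω
R_total = 548 + 59.74 = 607.7 Ω
I = V / R_total = 111 / 607.7 = 0.1826 A
The full supply current passes through R1: P = I²R.
P_R1 = (0.1826)² × 548 = 18.28 W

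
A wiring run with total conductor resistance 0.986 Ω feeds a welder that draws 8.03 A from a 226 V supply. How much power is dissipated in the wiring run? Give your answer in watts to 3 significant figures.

Only the current and the line resistance are needed for the I²R loss.
The wiring run carries the full 8.03 A.
P_line = I² R_line = (8.030)² × 0.986 = 63.58 W

63.6 W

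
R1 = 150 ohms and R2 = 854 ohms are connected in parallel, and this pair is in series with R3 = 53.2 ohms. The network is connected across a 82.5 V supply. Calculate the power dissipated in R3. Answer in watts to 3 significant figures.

First find R_p for the parallel pair, then treat R_p + R3 as a series loop.
R_p = (150×854)/(150+854) = 127.6 Ω
R_total = R_p + 53.2 = 127.6 + 53.2 = 180.8 Ω
I = V / R_total = 82.5 / 180.8 = 0.4563 A
All the supply current flows through R3; use P = I²R3.
P_R3 = (0.4563)² × 53.2 = 11.08 W

11.1 W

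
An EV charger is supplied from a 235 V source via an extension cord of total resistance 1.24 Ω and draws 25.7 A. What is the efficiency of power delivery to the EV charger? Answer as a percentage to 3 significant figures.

86.4 %

The extension cord carries the full 25.7 A.
P_line = I² R_line = (25.70)² × 1.24 = 819.0 W
P_source = V I = 235 × 25.70 = 6040 W; P_load = 5220 W
η = P_load / P_source = 5220 / 6040 = 0.8644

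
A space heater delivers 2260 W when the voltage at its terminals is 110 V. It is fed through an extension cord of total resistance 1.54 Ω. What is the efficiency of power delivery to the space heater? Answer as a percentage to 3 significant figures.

I = P / V = 2260 / 110 = 20.55 A through the extension cord.
P_line = I² R_line = (20.55)² × 1.54 = 650.1 W
P_source = P_load + P_line = 2260 + 650.1 = 2910 W
η = P_load / P_source = 2260 / 2910 = 0.7766

77.7 %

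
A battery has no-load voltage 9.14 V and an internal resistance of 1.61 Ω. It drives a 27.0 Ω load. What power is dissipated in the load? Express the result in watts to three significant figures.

2.76 W

With r and R in series, I = ε/(r+R); the load dissipates I²R.
I = ε / (r + R) = 9.14 / (1.61 + 27.0) = 0.3195 A
P_load = I² R = (0.3195)² × 27.0 = 2.756 W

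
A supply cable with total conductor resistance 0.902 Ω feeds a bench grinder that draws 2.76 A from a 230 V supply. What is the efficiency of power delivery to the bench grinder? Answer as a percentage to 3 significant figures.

98.9 %

The supply cable carries the full 2.76 A.
P_line = I² R_line = (2.760)² × 0.902 = 6.871 W
P_source = V I = 230 × 2.760 = 634.8 W; P_load = 627.9 W
η = P_load / P_source = 627.9 / 634.8 = 0.9892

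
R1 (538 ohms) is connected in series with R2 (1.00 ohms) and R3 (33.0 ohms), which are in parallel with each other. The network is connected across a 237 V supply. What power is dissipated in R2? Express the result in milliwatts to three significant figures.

182 mW

Reduce the parallel pair to R_p first; the network is then a simple series string.
R_p = (1.00×33.0)/(1.00+33.0) = 0.9706 Ω
R_total = 538 + 0.9706 = 539.0 Ω
I = V / R_total = 237 / 539.0 = 0.4397 A
Voltage across the parallel pair: V_p = I × R_p = 0.4397 × 0.9706 = 0.4268 V
R2 is across V_p, so use P = V²/R for that branch.
P_R2 = (0.4268)² / 1.00 = 0.1822 W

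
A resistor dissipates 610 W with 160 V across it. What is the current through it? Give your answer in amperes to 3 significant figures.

Inverting the appropriate power form: I = P / V.
I = 610 / 160 = 3.812 A

3.81 A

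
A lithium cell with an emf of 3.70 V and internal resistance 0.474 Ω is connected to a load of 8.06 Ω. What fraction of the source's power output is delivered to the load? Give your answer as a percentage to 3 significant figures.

94.4 %

Both r and R carry the same current, so the power split is just the resistance split: η = R/(R+r).
η = R / (R + r) = 8.06 / (8.06 + 0.474) = 0.9445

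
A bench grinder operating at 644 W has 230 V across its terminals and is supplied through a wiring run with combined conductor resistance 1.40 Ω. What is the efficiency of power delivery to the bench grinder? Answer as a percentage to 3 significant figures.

98.3 %

I = P / V = 644 / 230 = 2.800 A through the wiring run.
P_line = I² R_line = (2.800)² × 1.40 = 10.98 W
P_source = P_load + P_line = 644.0 + 10.98 = 655.0 W
η = P_load / P_source = 644.0 / 655.0 = 0.9832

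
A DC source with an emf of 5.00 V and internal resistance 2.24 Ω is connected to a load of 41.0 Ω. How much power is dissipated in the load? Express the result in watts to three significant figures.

0.548 W

The internal resistance and the load are in series, so the same I flows through both; get I from ε/(r+R), then I²R for the load.
I = ε / (r + R) = 5.00 / (2.24 + 41.0) = 0.1156 A
P_load = I² R = (0.1156)² × 41.0 = 0.5482 W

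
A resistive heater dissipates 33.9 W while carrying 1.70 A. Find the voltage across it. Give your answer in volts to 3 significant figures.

19.9 V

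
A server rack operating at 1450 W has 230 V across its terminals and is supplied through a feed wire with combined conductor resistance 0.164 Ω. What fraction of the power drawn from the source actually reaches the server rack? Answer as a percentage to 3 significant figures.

99.6 %

I = P / V = 1450 / 230 = 6.304 A through the feed wire.
P_line = I² R_line = (6.304)² × 0.164 = 6.518 W
P_source = P_load + P_line = 1450 + 6.518 = 1457 W
η = P_load / P_source = 1450 / 1457 = 0.9955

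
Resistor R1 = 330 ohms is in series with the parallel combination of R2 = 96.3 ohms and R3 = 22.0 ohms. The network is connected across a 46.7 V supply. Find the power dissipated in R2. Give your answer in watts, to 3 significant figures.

0.0600 W

Collapse R2‖R3 to a single equivalent, reducing the network to two series elements.
R_p = (96.3×22.0)/(96.3+22.0) = 17.91 Ω
R_total = 330 + 17.91 = 347.9 Ω
I = V / R_total = 46.7 / 347.9 = 0.1342 A
Voltage across the parallel pair: V_p = I × R_p = 0.1342 × 17.91 = 2.404 V
R2 sees V_p directly, so P = V_p² / R2.
P_R2 = (2.404)² / 96.3 = 0.06001 W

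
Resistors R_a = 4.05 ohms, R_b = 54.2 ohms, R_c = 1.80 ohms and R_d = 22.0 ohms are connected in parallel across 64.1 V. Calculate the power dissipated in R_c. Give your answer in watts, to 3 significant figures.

2280 W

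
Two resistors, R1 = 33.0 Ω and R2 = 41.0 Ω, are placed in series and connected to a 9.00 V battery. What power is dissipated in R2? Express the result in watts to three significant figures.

0.606 W

The current is common to all series resistors; compute it, then apply P = I²R for the target.
R_total = 33.0 + 41.0 = 74.00 Ω
I = V / R_total = 9.00 / 74.00 = 0.1216 A
P_R2 = I² × R2 = (0.1216)² × 41.0 = 0.6065 W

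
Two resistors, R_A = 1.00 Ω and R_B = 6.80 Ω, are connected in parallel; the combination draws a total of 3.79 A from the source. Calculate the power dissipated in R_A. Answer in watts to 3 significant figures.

10.9 W

The branches share the same voltage, but only the total current is given — find V from the equivalent resistance first.
1/R_eq = 1/1.00 + 1/6.80 ⇒ R_eq = 0.8718 Ω
V = I_total × R_eq = 3.790 × 0.8718 = 3.304 V
P_R_A = V² / R_A = (3.304)² / 1.00 = 10.92 W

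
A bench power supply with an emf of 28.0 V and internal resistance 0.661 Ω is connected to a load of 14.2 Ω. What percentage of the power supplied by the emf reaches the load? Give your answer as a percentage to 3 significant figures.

Both r and R carry the same current, so the power split is just the resistance split: η = R/(R+r).
η = R / (R + r) = 14.2 / (14.2 + 0.661) = 0.9555

95.6 %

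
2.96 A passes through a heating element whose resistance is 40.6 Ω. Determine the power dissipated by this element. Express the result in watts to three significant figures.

356 W

With I and R stated, P = I²R applies in one step.
P = (2.960 A)² × 40.6 Ω = 355.7 W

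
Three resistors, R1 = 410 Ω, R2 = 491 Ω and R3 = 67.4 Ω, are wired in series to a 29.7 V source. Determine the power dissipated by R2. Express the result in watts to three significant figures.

Since the resistors are in series they all carry the loop current I = V/R_total; the power in any one is I²R.
R_total = 410 + 491 + 67.4 = 968.4 Ω
I = V / R_total = 29.7 / 968.4 = 0.03067 A
P_R2 = I² × R2 = (0.03067)² × 491 = 0.4618 W

0.462 W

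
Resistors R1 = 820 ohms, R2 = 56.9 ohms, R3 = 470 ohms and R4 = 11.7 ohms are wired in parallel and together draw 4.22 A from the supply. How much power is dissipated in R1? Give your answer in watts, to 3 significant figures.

Only the total current is stated, so first find the parallel equivalent to get the voltage across the combination.
1/R_eq = 1/820 + 1/56.9 + 1/470 + 1/11.7 ⇒ R_eq = 9.399 Ω
V = I_total × R_eq = 4.220 × 9.399 = 39.66 V
P_R1 = V² / R1 = (39.66)² / 820 = 1.919 W

1.92 W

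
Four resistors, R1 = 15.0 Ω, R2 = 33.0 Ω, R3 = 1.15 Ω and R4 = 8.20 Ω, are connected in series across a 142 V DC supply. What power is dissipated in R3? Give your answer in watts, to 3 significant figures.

7.05 W

Since the resistors are in series they all carry the loop current I = V/R_total; the power in any one is I²R.
R_total = 15.0 + 33.0 + 1.15 + 8.20 = 57.35 Ω
I = V / R_total = 142 / 57.35 = 2.476 A
P_R3 = I² × R3 = (2.476)² × 1.15 = 7.050 W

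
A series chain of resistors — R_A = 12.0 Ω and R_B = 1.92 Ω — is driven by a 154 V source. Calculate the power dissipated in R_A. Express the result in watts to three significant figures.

1470 W

Since the resistors are in series they all carry the loop current I = V/R_total; the power in any one is I²R.
R_total = 12.0 + 1.92 = 13.92 Ω
I = V / R_total = 154 / 13.92 = 11.06 A
P_R_A = I² × R_A = (11.06)² × 12.0 = 1469 W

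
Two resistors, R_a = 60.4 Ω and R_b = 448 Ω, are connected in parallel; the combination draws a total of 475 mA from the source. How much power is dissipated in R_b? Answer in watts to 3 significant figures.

We need the common branch voltage; get it from I_total × R_eq, then P = V²/R for the branch.
1/R_eq = 1/60.4 + 1/448 ⇒ R_eq = 53.22 Ω
V = I_total × R_eq = 0.4750 × 53.22 = 25.28 V
P_R_b = V² / R_b = (25.28)² / 448 = 1.427 W

1.43 W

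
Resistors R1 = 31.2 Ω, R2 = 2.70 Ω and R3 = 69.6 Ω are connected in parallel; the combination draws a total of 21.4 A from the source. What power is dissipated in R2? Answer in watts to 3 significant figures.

976 W

We need the common branch voltage; get it from I_total × R_eq, then P = V²/R for the branch.
1/R_eq = 1/31.2 + 1/2.70 + 1/69.6 ⇒ R_eq = 2.399 Ω
V = I_total × R_eq = 21.40 × 2.399 = 51.34 V
P_R2 = V² / R2 = (51.34)² / 2.70 = 976.4 W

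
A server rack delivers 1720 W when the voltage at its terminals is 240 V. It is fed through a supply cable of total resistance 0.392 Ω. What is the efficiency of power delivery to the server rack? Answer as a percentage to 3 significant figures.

98.8 %

I = P / V = 1720 / 240 = 7.167 A through the supply cable.
P_line = I² R_line = (7.167)² × 0.392 = 20.13 W
P_source = P_load + P_line = 1720 + 20.13 = 1740 W
η = P_load / P_source = 1720 / 1740 = 0.9884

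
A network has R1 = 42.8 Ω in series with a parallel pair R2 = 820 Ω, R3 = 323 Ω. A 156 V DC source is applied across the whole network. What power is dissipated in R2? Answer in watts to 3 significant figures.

21.1 W

First combine the parallel branches into one equivalent R_p, then R1 + R_p is a series pair.
R_p = (820×323)/(820+323) = 231.7 Ω
R_total = 42.8 + 231.7 = 274.5 Ω
I = V / R_total = 156 / 274.5 = 0.5683 A
Voltage across the parallel pair: V_p = I × R_p = 0.5683 × 231.7 = 131.7 V
R2 sees V_p directly, so P = V_p² / R2.
P_R2 = (131.7)² / 820 = 21.15 W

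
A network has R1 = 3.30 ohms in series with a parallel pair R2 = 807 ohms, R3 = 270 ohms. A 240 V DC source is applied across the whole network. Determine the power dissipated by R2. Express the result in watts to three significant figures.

First combine the parallel branches into one equivalent R_p, then R1 + R_p is a series pair.
R_p = (807×270)/(807+270) = 202.3 Ω
R_total = 3.30 + 202.3 = 205.6 Ω
I = V / R_total = 240 / 205.6 = 1.167 A
Voltage across the parallel pair: V_p = I × R_p = 1.167 × 202.3 = 236.1 V
R2 is across V_p, so use P = V²/R for that branch.
P_R2 = (236.1)² / 807 = 69.10 W

69.1 W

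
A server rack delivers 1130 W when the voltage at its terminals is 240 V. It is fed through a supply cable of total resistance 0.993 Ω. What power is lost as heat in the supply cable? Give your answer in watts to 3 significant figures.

22.0 W

Only the current and the line resistance are needed for the I²R loss.
I = P / V = 1130 / 240 = 4.708 A through the supply cable.
P_line = I² R_line = (4.708)² × 0.993 = 22.01 W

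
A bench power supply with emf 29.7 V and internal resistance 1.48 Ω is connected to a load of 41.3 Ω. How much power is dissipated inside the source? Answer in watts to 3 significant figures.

Internal loss is I²r, with I set by the total series resistance r+R.
I = ε / (r + R) = 29.7 / (1.48 + 41.3) = 0.6942 A
P_int = I² r = (0.6942)² × 1.48 = 0.7133 W

0.713 W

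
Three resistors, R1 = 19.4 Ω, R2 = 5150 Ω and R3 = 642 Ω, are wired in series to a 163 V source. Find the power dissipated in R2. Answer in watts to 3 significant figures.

4.05 W

Since the resistors are in series they all carry the loop current I = V/R_total; the power in any one is I²R.
R_total = 19.4 + 5150 + 642 = 5811 Ω
I = V / R_total = 163 / 5811 = 0.02805 A
P_R2 = I² × R2 = (0.02805)² × 5150 = 4.052 W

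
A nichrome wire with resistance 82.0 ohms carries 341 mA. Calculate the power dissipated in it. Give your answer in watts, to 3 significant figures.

9.54 W

With I and R stated, P = I²R applies in one step.
P = (0.3410 A)² × 82.0 Ω = 9.535 W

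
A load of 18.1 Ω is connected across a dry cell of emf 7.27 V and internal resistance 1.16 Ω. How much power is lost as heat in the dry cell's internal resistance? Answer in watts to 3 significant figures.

The source's internal resistance is just another series element carrying I; its dissipation is I²r.
I = ε / (r + R) = 7.27 / (1.16 + 18.1) = 0.3775 A
P_int = I² r = (0.3775)² × 1.16 = 0.1653 W

0.165 W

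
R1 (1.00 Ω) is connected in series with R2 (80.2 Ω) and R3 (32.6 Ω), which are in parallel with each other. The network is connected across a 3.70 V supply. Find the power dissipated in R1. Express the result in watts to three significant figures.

Replace R2 and R3 with their parallel equivalent so the circuit becomes R1 in series with R_p.
R_p = (80.2×32.6)/(80.2+32.6) = 23.18 Ω
R_total = 1.00 + 23.18 = 24.18 Ω
I = V / R_total = 3.70 / 24.18 = 0.1530 A
The full supply current passes through R1: P = I²R.
P_R1 = (0.1530)² × 1.00 = 0.02342 W

0.0234 W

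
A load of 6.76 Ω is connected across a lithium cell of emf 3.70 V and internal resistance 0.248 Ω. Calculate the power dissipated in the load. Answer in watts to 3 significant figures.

1.88 W

The internal resistance and the load are in series, so the same I flows through both; get I from ε/(r+R), then I²R for the load.
I = ε / (r + R) = 3.70 / (0.248 + 6.76) = 0.5280 A
P_load = I² R = (0.5280)² × 6.76 = 1.884 W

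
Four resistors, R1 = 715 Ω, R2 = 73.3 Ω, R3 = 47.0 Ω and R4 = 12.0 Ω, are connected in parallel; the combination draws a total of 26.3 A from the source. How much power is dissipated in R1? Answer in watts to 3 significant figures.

The branches share the same voltage, but only the total current is given — find V from the equivalent resistance first.
1/R_eq = 1/715 + 1/73.3 + 1/47.0 + 1/12.0 ⇒ R_eq = 8.358 Ω
V = I_total × R_eq = 26.30 × 8.358 = 219.8 V
P_R1 = V² / R1 = (219.8)² / 715 = 67.57 W

67.6 W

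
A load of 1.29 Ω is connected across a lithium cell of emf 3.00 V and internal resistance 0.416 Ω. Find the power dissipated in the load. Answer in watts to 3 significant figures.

Load and internal resistance form a series loop — compute the loop current, then the load power via I²R.
I = ε / (r + R) = 3.00 / (0.416 + 1.29) = 1.758 A
P_load = I² R = (1.758)² × 1.29 = 3.989 W

3.99 W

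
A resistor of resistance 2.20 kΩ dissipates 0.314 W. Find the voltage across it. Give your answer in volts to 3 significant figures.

The two known quantities fix the third via V = √(P R).
V = √(0.314 × 2200) = 26.28 V

26.3 V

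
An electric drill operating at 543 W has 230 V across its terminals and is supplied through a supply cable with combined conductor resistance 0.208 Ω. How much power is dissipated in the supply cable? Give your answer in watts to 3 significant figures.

The supply cable and load are in series, so the same current flows in both; the loss is I²R_line.
I = P / V = 543 / 230 = 2.361 A through the supply cable.
P_line = I² R_line = (2.361)² × 0.208 = 1.159 W

1.16 W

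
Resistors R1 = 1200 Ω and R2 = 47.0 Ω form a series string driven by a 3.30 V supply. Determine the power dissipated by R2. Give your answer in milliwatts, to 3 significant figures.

Series elements share the same current, so find I first, then use P = I²R.
R_total = 1200 + 47.0 = 1247 Ω
I = V / R_total = 3.30 / 1247 = 0.002646 A
P_R2 = I² × R2 = (0.002646)² × 47.0 = 0.0003291 W

0.329 mW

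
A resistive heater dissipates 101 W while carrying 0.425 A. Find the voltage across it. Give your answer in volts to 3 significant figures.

238 V

Inverting the appropriate power form: V = P / I.
V = 101 / 0.4250 = 237.6 V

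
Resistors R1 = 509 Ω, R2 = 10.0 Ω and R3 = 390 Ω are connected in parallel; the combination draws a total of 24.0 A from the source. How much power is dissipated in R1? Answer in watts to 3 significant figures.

104 W

Parallel branches share V, not I — compute V via R_eq, then use V²/R for the target branch.
1/R_eq = 1/509 + 1/10.0 + 1/390 ⇒ R_eq = 9.567 Ω
V = I_total × R_eq = 24.00 × 9.567 = 229.6 V
P_R1 = V² / R1 = (229.6)² / 509 = 103.6 W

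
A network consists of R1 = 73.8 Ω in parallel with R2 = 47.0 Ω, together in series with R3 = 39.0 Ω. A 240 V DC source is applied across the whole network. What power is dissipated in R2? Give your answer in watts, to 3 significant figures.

Collapse the R1‖R2 pair into one equivalent R_p; then R_p and R3 form a series string.
R_p = (73.8×47.0)/(73.8+47.0) = 28.71 Ω
R_total = R_p + 39.0 = 28.71 + 39.0 = 67.71 Ω
I = V / R_total = 240 / 67.71 = 3.544 A
Voltage across the parallel pair: V_p = I × R_p = 3.544 × 28.71 = 101.8 V
Use P = V²/R for R2 with V = V_p.
P_R2 = (101.8)² / 47.0 = 220.4 W

220 W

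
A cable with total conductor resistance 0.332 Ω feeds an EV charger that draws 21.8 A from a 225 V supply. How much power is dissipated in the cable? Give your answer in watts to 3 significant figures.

158 W

Line loss is just I²R for the cable — we know both I and R_line directly.
The cable carries the full 21.8 A.
P_line = I² R_line = (21.80)² × 0.332 = 157.8 W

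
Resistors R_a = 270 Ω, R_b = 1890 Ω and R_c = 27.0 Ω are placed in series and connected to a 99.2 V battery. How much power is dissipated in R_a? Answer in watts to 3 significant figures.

0.556 W

In a series string the same current flows through every resistor — find that current, then P = I²R for the one we want.
R_total = 270 + 1890 + 27.0 = 2187 Ω
I = V / R_total = 99.2 / 2187 = 0.04536 A
P_R_a = I² × R_a = (0.04536)² × 270 = 0.5555 W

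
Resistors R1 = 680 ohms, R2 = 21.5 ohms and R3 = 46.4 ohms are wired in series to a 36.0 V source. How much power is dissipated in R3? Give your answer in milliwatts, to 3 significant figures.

Since the resistors are in series they all carry the loop current I = V/R_total; the power in any one is I²R.
R_total = 680 + 21.5 + 46.4 = 747.9 Ω
I = V / R_total = 36.0 / 747.9 = 0.04813 A
P_R3 = I² × R3 = (0.04813)² × 46.4 = 0.1075 W

108 mW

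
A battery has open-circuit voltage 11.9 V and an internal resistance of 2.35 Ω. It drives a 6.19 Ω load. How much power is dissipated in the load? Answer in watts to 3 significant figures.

Find the circuit current first, then P = I²R for the load (series elements share I).
I = ε / (r + R) = 11.9 / (2.35 + 6.19) = 1.393 A
P_load = I² R = (1.393)² × 6.19 = 12.02 W

12.0 W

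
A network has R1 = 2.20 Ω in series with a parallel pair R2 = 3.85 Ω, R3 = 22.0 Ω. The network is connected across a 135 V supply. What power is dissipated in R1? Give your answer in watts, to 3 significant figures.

Collapse R2‖R3 to a single equivalent, reducing the network to two series elements.
R_p = (3.85×22.0)/(3.85+22.0) = 3.277 Ω
R_total = 2.20 + 3.277 = 5.477 Ω
I = V / R_total = 135 / 5.477 = 24.65 A
The full supply current passes through R1: P = I²R.
P_R1 = (24.65)² × 2.20 = 1337 W

1340 W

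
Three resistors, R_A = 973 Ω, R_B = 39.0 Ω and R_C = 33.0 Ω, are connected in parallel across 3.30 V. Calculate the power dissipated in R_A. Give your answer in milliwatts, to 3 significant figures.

11.2 mW

Every branch has 3.30 V across it, so for R_A the power is simply V²/R.
P_R_A = V² / R_A = (3.30)² / 973 Ω = 0.01119 W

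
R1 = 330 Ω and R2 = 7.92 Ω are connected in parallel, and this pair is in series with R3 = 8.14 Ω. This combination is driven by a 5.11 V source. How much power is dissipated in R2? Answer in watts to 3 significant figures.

Combine R1 and R2 into their parallel equivalent first, reducing the network to two series resistors.
R_p = (330×7.92)/(330+7.92) = 7.734 Ω
R_total = R_p + 8.14 = 7.734 + 8.14 = 15.87 Ω
I = V / R_total = 5.11 / 15.87 = 0.3219 A
Voltage across the parallel pair: V_p = I × R_p = 0.3219 × 7.734 = 2.490 V
R2 has V_p across it, so P = V_p²/R2.
P_R2 = (2.490)² / 7.92 = 0.7827 W

0.783 W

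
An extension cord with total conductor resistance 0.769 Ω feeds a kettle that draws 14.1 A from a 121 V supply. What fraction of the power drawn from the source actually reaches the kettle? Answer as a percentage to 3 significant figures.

The extension cord carries the full 14.1 A.
P_line = I² R_line = (14.10)² × 0.769 = 152.9 W
P_source = V I = 121 × 14.10 = 1706 W; P_load = 1553 W
η = P_load / P_source = 1553 / 1706 = 0.9104

91.0 %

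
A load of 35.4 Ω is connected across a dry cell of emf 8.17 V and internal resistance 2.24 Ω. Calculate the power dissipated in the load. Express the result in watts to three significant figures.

Find the circuit current first, then P = I²R for the load (series elements share I).
I = ε / (r + R) = 8.17 / (2.24 + 35.4) = 0.2171 A
P_load = I² R = (0.2171)² × 35.4 = 1.668 W

1.67 W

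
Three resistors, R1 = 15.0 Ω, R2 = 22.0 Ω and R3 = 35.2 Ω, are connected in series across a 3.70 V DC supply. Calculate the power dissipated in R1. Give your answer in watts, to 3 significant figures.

0.0394 W

Every series element carries the same I. Get I from the total resistance, then P = I² × R1.
R_total = 15.0 + 22.0 + 35.2 = 72.20 Ω
I = V / R_total = 3.70 / 72.20 = 0.05125 A
P_R1 = I² × R1 = (0.05125)² × 15.0 = 0.03939 W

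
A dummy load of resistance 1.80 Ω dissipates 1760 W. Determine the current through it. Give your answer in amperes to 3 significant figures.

The two known quantities fix the third via I = √(P / R).
I = √(1760 / 1.80) = 31.27 A

31.3 A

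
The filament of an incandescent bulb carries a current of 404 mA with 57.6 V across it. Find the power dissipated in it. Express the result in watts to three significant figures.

Both the voltage across and the current through the element are known, so P = V I applies directly.
P = 57.6 V × 0.4040 A = 23.27 W

23.3 W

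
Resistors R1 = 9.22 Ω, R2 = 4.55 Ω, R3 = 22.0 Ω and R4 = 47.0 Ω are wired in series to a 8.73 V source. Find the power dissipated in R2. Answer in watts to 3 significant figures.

Every series element carries the same I. Get I from the total resistance, then P = I² × R2.
R_total = 9.22 + 4.55 + 22.0 + 47.0 = 82.77 Ω
I = V / R_total = 8.73 / 82.77 = 0.1055 A
P_R2 = I² × R2 = (0.1055)² × 4.55 = 0.05062 W

0.0506 W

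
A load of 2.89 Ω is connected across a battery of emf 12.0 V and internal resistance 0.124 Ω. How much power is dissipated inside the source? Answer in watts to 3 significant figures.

Internal loss is I²r, with I set by the total series resistance r+R.
I = ε / (r + R) = 12.0 / (0.124 + 2.89) = 3.981 A
P_int = I² r = (3.981)² × 0.124 = 1.966 W

1.97 W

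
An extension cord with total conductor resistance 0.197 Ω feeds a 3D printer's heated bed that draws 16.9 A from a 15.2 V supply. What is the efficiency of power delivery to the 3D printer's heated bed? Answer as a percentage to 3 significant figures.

78.1 %

The extension cord carries the full 16.9 A.
P_line = I² R_line = (16.90)² × 0.197 = 56.27 W
P_source = V I = 15.2 × 16.90 = 256.9 W; P_load = 200.6 W
η = P_load / P_source = 200.6 / 256.9 = 0.7810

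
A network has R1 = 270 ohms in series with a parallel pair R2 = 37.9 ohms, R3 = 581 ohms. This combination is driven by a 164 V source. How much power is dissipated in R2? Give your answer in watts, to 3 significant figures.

Replace R2 and R3 with their parallel equivalent so the circuit becomes R1 in series with R_p.
R_p = (37.9×581)/(37.9+581) = 35.58 Ω
R_total = 270 + 35.58 = 305.6 Ω
I = V / R_total = 164 / 305.6 = 0.5367 A
Voltage across the parallel pair: V_p = I × R_p = 0.5367 × 35.58 = 19.09 V
R2 sees V_p directly, so P = V_p² / R2.
P_R2 = (19.09)² / 37.9 = 9.620 W

9.62 W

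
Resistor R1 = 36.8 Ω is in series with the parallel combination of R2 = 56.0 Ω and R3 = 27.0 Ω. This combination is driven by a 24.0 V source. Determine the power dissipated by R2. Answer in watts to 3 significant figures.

Collapse R2‖R3 to a single equivalent, reducing the network to two series elements.
R_p = (56.0×27.0)/(56.0+27.0) = 18.22 Ω
R_total = 36.8 + 18.22 = 55.02 Ω
I = V / R_total = 24.0 / 55.02 = 0.4362 A
Voltage across the parallel pair: V_p = I × R_p = 0.4362 × 18.22 = 7.947 V
With V_p across R2, its power is V_p²/R2.
P_R2 = (7.947)² / 56.0 = 1.128 W

1.13 W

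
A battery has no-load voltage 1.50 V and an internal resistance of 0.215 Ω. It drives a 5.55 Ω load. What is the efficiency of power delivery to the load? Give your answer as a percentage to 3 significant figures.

96.3 %

Efficiency is P_load / P_total. With a series r and R sharing the same I, P = I²R for each, so η = R/(R+r).
η = R / (R + r) = 5.55 / (5.55 + 0.215) = 0.9627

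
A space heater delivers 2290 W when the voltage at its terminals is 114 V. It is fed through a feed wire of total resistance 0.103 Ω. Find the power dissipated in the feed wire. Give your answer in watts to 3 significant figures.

41.6 W

The feed wire and load are in series, so the same current flows in both; the loss is I²R_line.
I = P / V = 2290 / 114 = 20.09 A through the feed wire.
P_line = I² R_line = (20.09)² × 0.103 = 41.56 W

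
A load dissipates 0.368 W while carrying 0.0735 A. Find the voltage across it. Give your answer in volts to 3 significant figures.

The two known quantities fix the third via V = P / I.
V = 0.368 / 0.07350 = 5.007 V

5.01 V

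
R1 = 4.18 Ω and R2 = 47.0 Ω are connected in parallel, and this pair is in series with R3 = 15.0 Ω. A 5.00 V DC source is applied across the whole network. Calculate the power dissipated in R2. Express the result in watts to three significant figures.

First find R_p for the parallel pair, then treat R_p + R3 as a series loop.
R_p = (4.18×47.0)/(4.18+47.0) = 3.839 Ω
R_total = R_p + 15.0 = 3.839 + 15.0 = 18.84 Ω
I = V / R_total = 5.00 / 18.84 = 0.2654 A
Voltage across the parallel pair: V_p = I × R_p = 0.2654 × 3.839 = 1.019 V
Use P = V²/R for R2 with V = V_p.
P_R2 = (1.019)² / 47.0 = 0.02208 W

0.0221 W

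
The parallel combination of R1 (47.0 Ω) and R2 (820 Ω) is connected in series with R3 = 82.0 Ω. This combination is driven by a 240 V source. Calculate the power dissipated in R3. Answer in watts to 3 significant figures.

First find R_p for the parallel pair, then treat R_p + R3 as a series loop.
R_p = (47.0×820)/(47.0+820) = 44.45 Ω
R_total = R_p + 82.0 = 44.45 + 82.0 = 126.5 Ω
I = V / R_total = 240 / 126.5 = 1.898 A
R3 carries the full series current, so P = I²R.
P_R3 = (1.898)² × 82.0 = 295.4 W

295 W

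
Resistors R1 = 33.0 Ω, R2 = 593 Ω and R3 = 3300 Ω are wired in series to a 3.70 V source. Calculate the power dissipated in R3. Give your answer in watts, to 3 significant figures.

The current is common to all series resistors; compute it, then apply P = I²R for the target.
R_total = 33.0 + 593 + 3300 = 3926 Ω
I = V / R_total = 3.70 / 3926 = 0.0009424 A
P_R3 = I² × R3 = (0.0009424)² × 3300 = 0.002931 W

0.00293 W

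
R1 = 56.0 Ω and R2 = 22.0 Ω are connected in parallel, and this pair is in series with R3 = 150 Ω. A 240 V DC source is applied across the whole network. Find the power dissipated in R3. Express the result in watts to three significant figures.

314 W

First find R_p for the parallel pair, then treat R_p + R3 as a series loop.
R_p = (56.0×22.0)/(56.0+22.0) = 15.79 Ω
R_total = R_p + 150 = 15.79 + 150 = 165.8 Ω
I = V / R_total = 240 / 165.8 = 1.448 A
All the supply current flows through R3; use P = I²R3.
P_R3 = (1.448)² × 150 = 314.3 W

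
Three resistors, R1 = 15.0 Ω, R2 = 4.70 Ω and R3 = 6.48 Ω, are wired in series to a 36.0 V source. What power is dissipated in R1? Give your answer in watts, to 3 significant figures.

28.4 W

Since the resistors are in series they all carry the loop current I = V/R_total; the power in any one is I²R.
R_total = 15.0 + 4.70 + 6.48 = 26.18 Ω
I = V / R_total = 36.0 / 26.18 = 1.375 A
P_R1 = I² × R1 = (1.375)² × 15.0 = 28.36 W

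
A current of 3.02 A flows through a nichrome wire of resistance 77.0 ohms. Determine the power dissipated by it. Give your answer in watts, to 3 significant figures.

Knowing I and R, the power is just I²R — no need to find V first.
P = (3.020 A)² × 77.0 Ω = 702.3 W

702 W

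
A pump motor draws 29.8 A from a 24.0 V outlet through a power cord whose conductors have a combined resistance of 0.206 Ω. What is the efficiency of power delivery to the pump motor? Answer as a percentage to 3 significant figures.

74.4 %

The power cord carries the full 29.8 A.
P_line = I² R_line = (29.80)² × 0.206 = 182.9 W
P_source = V I = 24.0 × 29.80 = 715.2 W; P_load = 532.3 W
η = P_load / P_source = 532.3 / 715.2 = 0.7442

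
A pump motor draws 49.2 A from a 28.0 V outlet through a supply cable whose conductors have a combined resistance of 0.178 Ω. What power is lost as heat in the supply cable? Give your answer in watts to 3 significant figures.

431 W

The supply cable and load are in series, so the same current flows in both; the loss is I²R_line.
The supply cable carries the full 49.2 A.
P_line = I² R_line = (49.20)² × 0.178 = 430.9 W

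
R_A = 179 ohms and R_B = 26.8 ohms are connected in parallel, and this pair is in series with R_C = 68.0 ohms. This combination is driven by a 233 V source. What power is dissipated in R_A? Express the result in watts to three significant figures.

Combine R_A and R_B into their parallel equivalent first, reducing the network to two series resistors.
R_p = (179×26.8)/(179+26.8) = 23.31 Ω
R_total = R_p + 68.0 = 23.31 + 68.0 = 91.31 Ω
I = V / R_total = 233 / 91.31 = 2.552 A
Voltage across the parallel pair: V_p = I × R_p = 2.552 × 23.31 = 59.48 V
R_A sits across V_p; its power is V_p²/R.
P_R_A = (59.48)² / 179 = 19.77 W

19.8 W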